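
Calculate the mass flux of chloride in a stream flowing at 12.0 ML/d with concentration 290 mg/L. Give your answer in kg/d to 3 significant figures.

3480 kg/d

12.0 ML/d = 0.1389 m³/s.
Mass flux = Q·C = 0.1389 m³/s × 290 g/m³ = 40.28 g/s.
= 40.28 g/s × 86.4 = 3480 kg/d.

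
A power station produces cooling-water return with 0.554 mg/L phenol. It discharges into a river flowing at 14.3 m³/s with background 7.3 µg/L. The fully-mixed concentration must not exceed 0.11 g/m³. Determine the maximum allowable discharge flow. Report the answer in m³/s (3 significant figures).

3.31 m³/s

7.3 µg/L = 0.0073 mg/L.
Mass balance at complete mixing: C_std·(Q_w + Q_r) = Q_w·C_e + Q_r·C_b.
Rearranging, Q_w = Q_r·(C_std − C_b)/(C_e − C_std) = 14.3·(0.11 − 0.0073) / (0.554 − 0.11) = 3.308 m³/s.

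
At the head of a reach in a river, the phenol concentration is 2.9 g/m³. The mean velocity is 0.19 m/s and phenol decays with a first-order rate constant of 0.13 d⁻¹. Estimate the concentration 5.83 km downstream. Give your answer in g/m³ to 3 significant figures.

2.77 g/m³

Travel time t = 5.83 km / 0.19 m/s = 5830/0.19 = 3.068e+04 s = 0.3551 d.
First-order decay: C = 2.9·exp(−0.13·0.3551) = 2.9·0.9549 = 2.769 g/m³.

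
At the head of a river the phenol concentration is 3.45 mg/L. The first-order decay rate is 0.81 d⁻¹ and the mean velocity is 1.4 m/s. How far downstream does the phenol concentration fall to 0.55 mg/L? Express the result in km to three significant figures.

274 km

From C = C₀·e^(−kt), t = ln(C₀/C)/k = ln(3.45/0.55)/0.81 = 1.836/0.81 = 2.267 d.
Distance = v·t = 1.4 m/s × 1.959e+05 s = 2.742e+05 m = 274.2 km.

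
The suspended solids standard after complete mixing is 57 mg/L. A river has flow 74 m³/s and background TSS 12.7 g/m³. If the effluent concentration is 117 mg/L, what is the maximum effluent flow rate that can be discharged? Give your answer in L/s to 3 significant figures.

Mass balance at complete mixing: C_std·(Q_w + Q_r) = Q_w·C_e + Q_r·C_b.
Rearranging, Q_w = Q_r·(C_std − C_b)/(C_e − C_std) = 74·(57 − 12.7) / (117 − 57) = 54.64 m³/s.
= 5.464e+04 L/s.

54600 L/s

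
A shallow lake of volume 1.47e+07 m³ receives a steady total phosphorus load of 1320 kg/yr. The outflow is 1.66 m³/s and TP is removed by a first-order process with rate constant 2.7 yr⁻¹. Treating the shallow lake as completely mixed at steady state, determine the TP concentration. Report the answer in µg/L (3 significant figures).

14.3 µg/L

Outflow Q = 1.66 m³/s × 3.156e+07 s/yr = 5.239e+07 m³/yr.
Steady-state CSTR mass balance: W = Q·C + k·V·C, so C = W/(Q + kV).
Q + kV = 5.239e+07 + 2.7·1.47e+07 = 9.208e+07 m³/yr.
C = 1320/9.208e+07 = 1.434e-05 kg/m³ = 0.01434 mg/L = 14.34 µg/L.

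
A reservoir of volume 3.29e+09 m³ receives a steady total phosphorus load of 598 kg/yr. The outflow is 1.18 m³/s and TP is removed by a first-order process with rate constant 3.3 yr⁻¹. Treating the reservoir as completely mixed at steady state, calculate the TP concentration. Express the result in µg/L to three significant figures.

0.0549 µg/L

Outflow Q = 1.18 m³/s × 3.156e+07 s/yr = 3.724e+07 m³/yr.
Steady-state CSTR mass balance: W = Q·C + k·V·C, so C = W/(Q + kV).
Q + kV = 3.724e+07 + 3.3·3.29e+09 = 1.089e+10 m³/yr.
C = 598/1.089e+10 = 5.489e-08 kg/m³ = 5.489e-05 mg/L = 0.05489 µg/L.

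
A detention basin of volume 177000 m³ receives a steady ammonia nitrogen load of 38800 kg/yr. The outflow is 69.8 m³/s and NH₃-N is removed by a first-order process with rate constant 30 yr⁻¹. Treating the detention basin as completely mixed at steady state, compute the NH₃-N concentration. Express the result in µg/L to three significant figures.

Outflow Q = 69.8 m³/s × 3.156e+07 s/yr = 2.203e+09 m³/yr.
Steady-state CSTR mass balance: W = Q·C + k·V·C, so C = W/(Q + kV).
Q + kV = 2.203e+09 + 30·177000 = 2.208e+09 m³/yr.
C = 38800/2.208e+09 = 1.757e-05 kg/m³ = 0.01757 mg/L = 17.57 µg/L.

17.6 µg/L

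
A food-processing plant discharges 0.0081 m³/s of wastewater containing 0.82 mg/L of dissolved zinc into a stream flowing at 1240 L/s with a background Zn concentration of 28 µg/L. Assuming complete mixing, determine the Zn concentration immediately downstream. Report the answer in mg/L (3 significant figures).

0.0331 mg/L

1240 L/s = 1.24 m³/s.
28 µg/L = 0.028 mg/L.
By mass balance at complete mixing, C = (0.0081·0.82 + 1.24·0.028) / (0.0081 + 1.24) = 0.04136/1.248 = 0.03314 mg/L.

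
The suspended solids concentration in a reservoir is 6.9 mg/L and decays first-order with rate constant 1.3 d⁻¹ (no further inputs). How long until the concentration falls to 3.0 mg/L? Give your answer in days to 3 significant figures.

t = ln(C₀/C)/k = ln(6.9/3.0)/1.3 = 0.8329/1.3 = 0.6407 d.

0.641 d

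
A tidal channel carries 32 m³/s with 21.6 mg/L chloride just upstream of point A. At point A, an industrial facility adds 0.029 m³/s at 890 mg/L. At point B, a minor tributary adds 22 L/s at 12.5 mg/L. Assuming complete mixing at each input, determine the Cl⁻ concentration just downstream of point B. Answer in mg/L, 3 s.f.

After input A: C = (32·21.6 + 0.029·890) / 32.03 = 22.39 mg/L.
22 L/s = 0.022 m³/s.
After input B: C = (32.03·22.39 + 0.022·12.5) / 32.05 = 22.38 mg/L.

22.4 mg/L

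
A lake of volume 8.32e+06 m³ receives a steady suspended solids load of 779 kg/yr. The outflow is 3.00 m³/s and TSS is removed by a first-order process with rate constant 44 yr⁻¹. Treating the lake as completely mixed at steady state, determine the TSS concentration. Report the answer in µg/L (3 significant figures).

Outflow Q = 3.00 m³/s × 3.156e+07 s/yr = 9.467e+07 m³/yr.
Steady-state CSTR mass balance: W = Q·C + k·V·C, so C = W/(Q + kV).
Q + kV = 9.467e+07 + 44·8.32e+06 = 4.608e+08 m³/yr.
C = 779/4.608e+08 = 1.691e-06 kg/m³ = 0.001691 mg/L = 1.691 µg/L.

1.69 µg/L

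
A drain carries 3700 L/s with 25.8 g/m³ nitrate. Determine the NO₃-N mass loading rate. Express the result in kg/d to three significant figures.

8250 kg/d

3700 L/s = 3.7 m³/s.
Mass flux = Q·C = 3.7 m³/s × 25.8 g/m³ = 95.46 g/s.
= 95.46 g/s × 86.4 = 8248 kg/d.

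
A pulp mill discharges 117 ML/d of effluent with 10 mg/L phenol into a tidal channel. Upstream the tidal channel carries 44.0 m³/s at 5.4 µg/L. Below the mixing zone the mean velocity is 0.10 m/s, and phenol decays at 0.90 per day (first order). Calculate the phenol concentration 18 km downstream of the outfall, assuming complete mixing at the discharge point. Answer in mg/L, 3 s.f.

0.0466 mg/L

117 ML/d = 1.354 m³/s.
5.4 µg/L = 0.0054 mg/L.
After complete mixing, C₀ = (1.354·10 + 44·0.0054) / 45.35 = 0.3038 mg/L.
Travel time t = 1.8e+04 m / 0.10 m/s = 1.8e+05 s = 2.083 d.
C = 0.3038·exp(−0.90·2.083) = 0.3038·0.1534 = 0.04659 mg/L.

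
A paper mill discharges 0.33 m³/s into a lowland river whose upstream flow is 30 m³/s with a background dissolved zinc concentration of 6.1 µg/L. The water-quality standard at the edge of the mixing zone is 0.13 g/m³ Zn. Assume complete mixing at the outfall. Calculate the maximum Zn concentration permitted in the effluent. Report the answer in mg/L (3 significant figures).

11.4 mg/L

6.1 µg/L = 0.0061 mg/L.
Mass balance: 0.13·30.33 = 0.33·Cₑ + 30·0.0061.
Cₑ = (3.943 − 0.183) / 0.33 = 11.39 mg/L.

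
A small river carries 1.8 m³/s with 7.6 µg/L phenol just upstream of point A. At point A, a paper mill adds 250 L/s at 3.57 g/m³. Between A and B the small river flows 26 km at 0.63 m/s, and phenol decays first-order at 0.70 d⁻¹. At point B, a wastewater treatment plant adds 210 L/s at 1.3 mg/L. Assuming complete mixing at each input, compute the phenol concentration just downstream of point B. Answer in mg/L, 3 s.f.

7.6 µg/L = 0.0076 mg/L.
250 L/s = 0.25 m³/s.
After input A: C = (1.8·0.0076 + 0.25·3.57) / 2.05 = 0.442 mg/L.
Over the 26 km reach to input B (t = 4.127e+04 s = 0.4777 d), decay gives C = 0.442·exp(−0.70·0.4777) = 0.3164 mg/L.
210 L/s = 0.21 m³/s.
After input B: C = (2.05·0.3164 + 0.21·1.3) / 2.26 = 0.4078 mg/L.

0.408 mg/L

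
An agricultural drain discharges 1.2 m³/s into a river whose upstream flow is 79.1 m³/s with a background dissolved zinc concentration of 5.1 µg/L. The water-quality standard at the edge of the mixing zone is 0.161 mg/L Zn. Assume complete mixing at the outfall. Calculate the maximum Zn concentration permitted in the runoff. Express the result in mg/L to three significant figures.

5.1 µg/L = 0.0051 mg/L.
Mass balance: 0.161·80.3 = 1.2·Cₑ + 79.1·0.0051.
Cₑ = (12.93 − 0.4034) / 1.2 = 10.44 mg/L.

10.4 mg/L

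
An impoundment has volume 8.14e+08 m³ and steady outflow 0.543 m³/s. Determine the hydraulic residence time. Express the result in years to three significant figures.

47.5 yr

Q = 0.543 m³/s × 3.156e+07 s/yr = 1.714e+07 m³/yr.
Hydraulic residence time τ = V/Q = 8.14e+08/1.714e+07 = 47.5 yr.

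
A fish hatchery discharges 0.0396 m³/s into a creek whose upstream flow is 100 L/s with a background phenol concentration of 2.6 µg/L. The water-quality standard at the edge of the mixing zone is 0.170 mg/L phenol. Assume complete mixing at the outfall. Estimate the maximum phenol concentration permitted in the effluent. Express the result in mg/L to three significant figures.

0.593 mg/L

100 L/s = 0.1 m³/s.
2.6 µg/L = 0.0026 mg/L.
Mass balance: 0.17·0.1396 = 0.0396·Cₑ + 0.1·0.0026.
Cₑ = (0.02373 − 0.00026) / 0.0396 = 0.5927 mg/L.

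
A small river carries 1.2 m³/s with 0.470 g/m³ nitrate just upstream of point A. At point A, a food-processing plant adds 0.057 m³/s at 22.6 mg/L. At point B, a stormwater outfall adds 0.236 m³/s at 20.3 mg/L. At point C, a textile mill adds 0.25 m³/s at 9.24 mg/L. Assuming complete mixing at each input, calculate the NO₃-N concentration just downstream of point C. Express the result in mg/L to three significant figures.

After input A: C = (1.2·0.47 + 0.057·22.6) / 1.257 = 1.474 mg/L.
After input B: C = (1.257·1.474 + 0.236·20.3) / 1.493 = 4.449 mg/L.
After input C: C = (1.493·4.449 + 0.25·9.24) / 1.743 = 5.137 mg/L.

5.14 mg/L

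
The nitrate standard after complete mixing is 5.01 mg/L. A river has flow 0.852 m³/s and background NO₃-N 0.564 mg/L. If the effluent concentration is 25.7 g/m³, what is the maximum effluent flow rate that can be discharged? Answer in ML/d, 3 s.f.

15.8 ML/d

Mass balance at complete mixing: C_std·(Q_w + Q_r) = Q_w·C_e + Q_r·C_b.
Rearranging, Q_w = Q_r·(C_std − C_b)/(C_e − C_std) = 0.852·(5.01 − 0.564) / (25.7 − 5.01) = 0.1831 m³/s.
= 15.82 ML/d.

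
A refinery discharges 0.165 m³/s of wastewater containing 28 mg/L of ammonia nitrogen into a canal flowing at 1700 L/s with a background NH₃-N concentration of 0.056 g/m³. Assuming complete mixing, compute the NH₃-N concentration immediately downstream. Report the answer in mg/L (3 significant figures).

2.53 mg/L

1700 L/s = 1.7 m³/s.
Conservation of mass across the mixing zone: C = (0.165·28 + 1.7·0.056) / (0.165 + 1.7) = 4.715/1.865 = 2.528 mg/L.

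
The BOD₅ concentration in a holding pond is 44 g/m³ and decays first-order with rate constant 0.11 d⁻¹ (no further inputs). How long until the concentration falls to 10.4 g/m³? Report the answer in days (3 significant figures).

t = ln(C₀/C)/k = ln(44/10.4)/0.11 = 1.442/0.11 = 13.11 d.

13.1 d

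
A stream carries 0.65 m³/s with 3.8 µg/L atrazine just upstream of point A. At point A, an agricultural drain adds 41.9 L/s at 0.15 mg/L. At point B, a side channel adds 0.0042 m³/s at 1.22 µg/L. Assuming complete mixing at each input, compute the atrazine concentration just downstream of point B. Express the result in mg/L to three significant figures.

3.8 µg/L = 0.0038 mg/L.
41.9 L/s = 0.0419 m³/s.
After input A: C = (0.65·0.0038 + 0.0419·0.15) / 0.6919 = 0.01265 mg/L.
1.22 µg/L = 0.00122 mg/L.
After input B: C = (0.6919·0.01265 + 0.0042·0.00122) / 0.6961 = 0.01258 mg/L.

0.0126 mg/L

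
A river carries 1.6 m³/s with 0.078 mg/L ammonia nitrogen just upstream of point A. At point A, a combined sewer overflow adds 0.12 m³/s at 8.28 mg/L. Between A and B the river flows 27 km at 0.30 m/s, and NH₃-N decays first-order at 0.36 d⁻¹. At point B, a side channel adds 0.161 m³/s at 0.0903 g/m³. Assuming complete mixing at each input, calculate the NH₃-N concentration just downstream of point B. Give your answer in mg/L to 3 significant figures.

0.416 mg/L

After input A: C = (1.6·0.078 + 0.12·8.28) / 1.72 = 0.6502 mg/L.
Over the 27 km reach to input B (t = 9e+04 s = 1.042 d), decay gives C = 0.6502·exp(−0.36·1.042) = 0.4469 mg/L.
After input B: C = (1.72·0.4469 + 0.161·0.0903) / 1.881 = 0.4164 mg/L.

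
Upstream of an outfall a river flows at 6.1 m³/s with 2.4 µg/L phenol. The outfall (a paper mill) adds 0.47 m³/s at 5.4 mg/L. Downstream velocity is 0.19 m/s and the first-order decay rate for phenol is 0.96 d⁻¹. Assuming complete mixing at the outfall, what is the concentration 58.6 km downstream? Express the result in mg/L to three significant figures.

2.4 µg/L = 0.0024 mg/L.
After complete mixing, C₀ = (0.47·5.4 + 6.1·0.0024) / 6.57 = 0.3885 mg/L.
Travel time t = 5.86e+04 m / 0.19 m/s = 3.084e+05 s = 3.57 d.
C = 0.3885·exp(−0.96·3.57) = 0.3885·0.03249 = 0.01262 mg/L.

0.0126 mg/L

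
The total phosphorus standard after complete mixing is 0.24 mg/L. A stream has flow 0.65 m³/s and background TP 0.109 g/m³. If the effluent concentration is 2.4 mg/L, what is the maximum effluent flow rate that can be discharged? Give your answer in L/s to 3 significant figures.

39.4 L/s

Mass balance at complete mixing: C_std·(Q_w + Q_r) = Q_w·C_e + Q_r·C_b.
Rearranging, Q_w = Q_r·(C_std − C_b)/(C_e − C_std) = 0.65·(0.24 − 0.109) / (2.4 − 0.24) = 0.03942 m³/s.
= 39.42 L/s.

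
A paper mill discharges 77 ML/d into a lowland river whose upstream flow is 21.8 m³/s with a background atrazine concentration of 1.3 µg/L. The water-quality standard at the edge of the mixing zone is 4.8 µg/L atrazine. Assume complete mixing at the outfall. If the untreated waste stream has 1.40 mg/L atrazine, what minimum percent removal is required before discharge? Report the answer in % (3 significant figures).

93.5 %

77 ML/d = 0.8912 m³/s.
1.3 µg/L = 0.0013 mg/L.
4.8 µg/L = 0.0048 mg/L.
Mass balance: 0.0048·22.69 = 0.8912·Cₑ + 21.8·0.0013.
Cₑ = (0.1089 − 0.02834) / 0.8912 = 0.09041 mg/L.
Required removal = 1 − 0.09041/1.40 = 93.54 %.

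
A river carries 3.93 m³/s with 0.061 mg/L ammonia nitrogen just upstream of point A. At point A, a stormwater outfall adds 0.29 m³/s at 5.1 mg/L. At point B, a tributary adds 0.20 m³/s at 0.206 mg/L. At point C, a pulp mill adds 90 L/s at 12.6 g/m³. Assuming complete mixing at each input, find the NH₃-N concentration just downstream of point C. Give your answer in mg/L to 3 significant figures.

After input A: C = (3.93·0.061 + 0.29·5.1) / 4.22 = 0.4073 mg/L.
After input B: C = (4.22·0.4073 + 0.2·0.206) / 4.42 = 0.3982 mg/L.
90 L/s = 0.09 m³/s.
After input C: C = (4.42·0.3982 + 0.09·12.6) / 4.51 = 0.6417 mg/L.

0.642 mg/L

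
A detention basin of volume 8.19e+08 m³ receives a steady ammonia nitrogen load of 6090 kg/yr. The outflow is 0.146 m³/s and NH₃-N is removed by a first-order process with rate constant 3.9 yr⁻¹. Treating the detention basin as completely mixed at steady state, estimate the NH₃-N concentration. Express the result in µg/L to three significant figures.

1.90 µg/L

Outflow Q = 0.146 m³/s × 3.156e+07 s/yr = 4.607e+06 m³/yr.
Steady-state CSTR mass balance: W = Q·C + k·V·C, so C = W/(Q + kV).
Q + kV = 4.607e+06 + 3.9·8.19e+08 = 3.199e+09 m³/yr.
C = 6090/3.199e+09 = 1.904e-06 kg/m³ = 0.001904 mg/L = 1.904 µg/L.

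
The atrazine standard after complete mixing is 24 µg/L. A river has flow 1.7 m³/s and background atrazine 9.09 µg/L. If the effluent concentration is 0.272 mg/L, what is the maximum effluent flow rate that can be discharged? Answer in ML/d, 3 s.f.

8.83 ML/d

9.09 µg/L = 0.00909 mg/L.
24 µg/L = 0.024 mg/L.
Mass balance at complete mixing: C_std·(Q_w + Q_r) = Q_w·C_e + Q_r·C_b.
Rearranging, Q_w = Q_r·(C_std − C_b)/(C_e − C_std) = 1.7·(0.024 − 0.00909) / (0.272 − 0.024) = 0.1022 m³/s.
= 8.831 ML/d.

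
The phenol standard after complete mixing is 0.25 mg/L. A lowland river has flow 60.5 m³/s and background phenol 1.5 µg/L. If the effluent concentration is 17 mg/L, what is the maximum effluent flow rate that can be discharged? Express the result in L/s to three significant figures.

898 L/s

1.5 µg/L = 0.0015 mg/L.
Mass balance at complete mixing: C_std·(Q_w + Q_r) = Q_w·C_e + Q_r·C_b.
Rearranging, Q_w = Q_r·(C_std − C_b)/(C_e − C_std) = 60.5·(0.25 − 0.0015) / (17 − 0.25) = 0.8976 m³/s.
= 897.6 L/s.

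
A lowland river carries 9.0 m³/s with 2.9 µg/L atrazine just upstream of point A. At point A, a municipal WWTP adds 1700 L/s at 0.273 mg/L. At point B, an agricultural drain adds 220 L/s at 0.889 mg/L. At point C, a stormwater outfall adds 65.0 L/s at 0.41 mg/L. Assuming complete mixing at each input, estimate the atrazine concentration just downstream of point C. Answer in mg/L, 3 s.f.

2.9 µg/L = 0.0029 mg/L.
1700 L/s = 1.7 m³/s.
After input A: C = (9·0.0029 + 1.7·0.273) / 10.7 = 0.04581 mg/L.
220 L/s = 0.22 m³/s.
After input B: C = (10.7·0.04581 + 0.22·0.889) / 10.92 = 0.0628 mg/L.
65.0 L/s = 0.065 m³/s.
After input C: C = (10.92·0.0628 + 0.065·0.41) / 10.98 = 0.06485 mg/L.

0.0649 mg/L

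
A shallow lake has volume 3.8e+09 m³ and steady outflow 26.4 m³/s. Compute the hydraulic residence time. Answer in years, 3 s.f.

4.56 yr

Q = 26.4 m³/s × 3.156e+07 s/yr = 8.331e+08 m³/yr.
Hydraulic residence time τ = V/Q = 3.8e+09/8.331e+08 = 4.561 yr.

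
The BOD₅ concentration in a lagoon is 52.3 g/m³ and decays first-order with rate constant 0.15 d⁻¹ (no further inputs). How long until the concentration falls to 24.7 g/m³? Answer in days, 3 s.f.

t = ln(C₀/C)/k = ln(52.3/24.7)/0.15 = 0.7502/0.15 = 5.001 d.

5.00 d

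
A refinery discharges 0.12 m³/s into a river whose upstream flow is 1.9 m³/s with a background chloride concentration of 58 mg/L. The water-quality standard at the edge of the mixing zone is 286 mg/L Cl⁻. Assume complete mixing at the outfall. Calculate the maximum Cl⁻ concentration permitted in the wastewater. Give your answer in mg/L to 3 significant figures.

Mass balance: 286·2.02 = 0.12·Cₑ + 1.9·58.
Cₑ = (577.7 − 110.2) / 0.12 = 3896 mg/L.

3900 mg/L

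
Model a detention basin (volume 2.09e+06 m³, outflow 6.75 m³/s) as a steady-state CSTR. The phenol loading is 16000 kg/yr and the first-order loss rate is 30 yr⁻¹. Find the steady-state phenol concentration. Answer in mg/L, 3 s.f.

0.0580 mg/L

Outflow Q = 6.75 m³/s × 3.156e+07 s/yr = 2.13e+08 m³/yr.
Steady-state CSTR mass balance: W = Q·C + k·V·C, so C = W/(Q + kV).
Q + kV = 2.13e+08 + 30·2.09e+06 = 2.757e+08 m³/yr.
C = 16000/2.757e+08 = 5.803e-05 kg/m³ = 0.05803 mg/L.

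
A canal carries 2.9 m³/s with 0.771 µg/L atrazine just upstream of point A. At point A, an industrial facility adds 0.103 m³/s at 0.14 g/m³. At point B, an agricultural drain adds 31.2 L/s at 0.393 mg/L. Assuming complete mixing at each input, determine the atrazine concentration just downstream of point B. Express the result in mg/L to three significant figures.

0.771 µg/L = 0.000771 mg/L.
After input A: C = (2.9·0.000771 + 0.103·0.14) / 3.003 = 0.005546 mg/L.
31.2 L/s = 0.0312 m³/s.
After input B: C = (3.003·0.005546 + 0.0312·0.393) / 3.034 = 0.009531 mg/L.

0.00953 mg/L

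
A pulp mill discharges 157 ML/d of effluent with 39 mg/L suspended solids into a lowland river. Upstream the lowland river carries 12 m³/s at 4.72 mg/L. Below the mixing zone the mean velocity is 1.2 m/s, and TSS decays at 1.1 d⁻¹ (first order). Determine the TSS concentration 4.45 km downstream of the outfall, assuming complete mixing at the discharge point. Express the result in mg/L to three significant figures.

8.80 mg/L

157 ML/d = 1.817 m³/s.
After complete mixing, C₀ = (1.817·39 + 12·4.72) / 13.82 = 9.228 mg/L.
Travel time t = 4450 m / 1.2 m/s = 3708 s = 0.04292 d.
C = 9.228·exp(−1.1·0.04292) = 9.228·0.9539 = 8.803 mg/L.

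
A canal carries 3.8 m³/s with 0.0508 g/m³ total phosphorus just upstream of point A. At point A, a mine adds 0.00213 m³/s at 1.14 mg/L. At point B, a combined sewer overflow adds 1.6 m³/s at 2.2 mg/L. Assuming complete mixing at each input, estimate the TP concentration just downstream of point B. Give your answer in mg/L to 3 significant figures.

After input A: C = (3.8·0.0508 + 0.00213·1.14) / 3.802 = 0.05141 mg/L.
After input B: C = (3.802·0.05141 + 1.6·2.2) / 5.402 = 0.6878 mg/L.

0.688 mg/L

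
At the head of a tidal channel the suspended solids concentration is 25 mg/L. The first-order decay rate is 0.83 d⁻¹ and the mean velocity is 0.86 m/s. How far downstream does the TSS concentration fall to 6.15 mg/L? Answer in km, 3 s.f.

From C = C₀·e^(−kt), t = ln(C₀/C)/k = ln(25/6.15)/0.83 = 1.402/0.83 = 1.69 d.
Distance = v·t = 0.86 m/s × 1.46e+05 s = 1.255e+05 m = 125.5 km.

126 km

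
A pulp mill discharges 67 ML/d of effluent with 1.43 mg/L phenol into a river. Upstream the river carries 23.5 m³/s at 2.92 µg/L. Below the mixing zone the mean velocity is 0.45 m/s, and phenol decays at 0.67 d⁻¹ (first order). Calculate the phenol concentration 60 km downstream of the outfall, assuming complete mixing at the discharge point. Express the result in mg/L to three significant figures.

67 ML/d = 0.7755 m³/s.
2.92 µg/L = 0.00292 mg/L.
After complete mixing, C₀ = (0.7755·1.43 + 23.5·0.00292) / 24.28 = 0.04851 mg/L.
Travel time t = 6e+04 m / 0.45 m/s = 1.333e+05 s = 1.543 d.
C = 0.04851·exp(−0.67·1.543) = 0.04851·0.3556 = 0.01725 mg/L.

0.0172 mg/L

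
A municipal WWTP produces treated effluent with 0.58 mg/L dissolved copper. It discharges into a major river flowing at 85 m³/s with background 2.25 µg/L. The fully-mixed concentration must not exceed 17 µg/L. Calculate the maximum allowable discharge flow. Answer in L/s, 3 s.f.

2.25 µg/L = 0.00225 mg/L.
17 µg/L = 0.017 mg/L.
Mass balance at complete mixing: C_std·(Q_w + Q_r) = Q_w·C_e + Q_r·C_b.
Rearranging, Q_w = Q_r·(C_std − C_b)/(C_e − C_std) = 85·(0.017 − 0.00225) / (0.58 − 0.017) = 2.227 m³/s.
= 2227 L/s.

2230 L/s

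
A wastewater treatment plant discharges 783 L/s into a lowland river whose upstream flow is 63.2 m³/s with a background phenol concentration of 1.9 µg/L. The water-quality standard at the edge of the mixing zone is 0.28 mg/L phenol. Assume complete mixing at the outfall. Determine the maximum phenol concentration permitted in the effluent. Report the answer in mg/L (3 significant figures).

783 L/s = 0.783 m³/s.
1.9 µg/L = 0.0019 mg/L.
Mass balance: 0.28·63.98 = 0.783·Cₑ + 63.2·0.0019.
Cₑ = (17.92 − 0.1201) / 0.783 = 22.73 mg/L.

22.7 mg/L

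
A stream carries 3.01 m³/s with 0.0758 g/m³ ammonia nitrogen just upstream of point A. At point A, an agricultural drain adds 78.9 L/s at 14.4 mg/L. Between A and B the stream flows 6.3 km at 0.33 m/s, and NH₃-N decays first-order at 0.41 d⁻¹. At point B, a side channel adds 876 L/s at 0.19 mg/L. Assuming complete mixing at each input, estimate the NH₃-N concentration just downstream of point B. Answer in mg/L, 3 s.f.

0.356 mg/L

78.9 L/s = 0.0789 m³/s.
After input A: C = (3.01·0.0758 + 0.0789·14.4) / 3.089 = 0.4417 mg/L.
Over the 6.3 km reach to input B (t = 1.909e+04 s = 0.221 d), decay gives C = 0.4417·exp(−0.41·0.221) = 0.4034 mg/L.
876 L/s = 0.876 m³/s.
After input B: C = (3.089·0.4034 + 0.876·0.19) / 3.965 = 0.3563 mg/L.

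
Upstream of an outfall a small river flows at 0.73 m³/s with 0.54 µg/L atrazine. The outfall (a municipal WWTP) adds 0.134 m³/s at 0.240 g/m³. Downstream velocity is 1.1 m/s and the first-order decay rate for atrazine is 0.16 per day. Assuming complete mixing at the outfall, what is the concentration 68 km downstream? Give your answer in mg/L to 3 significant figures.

0.54 µg/L = 0.00054 mg/L.
After complete mixing, C₀ = (0.134·0.24 + 0.73·0.00054) / 0.864 = 0.03768 mg/L.
Travel time t = 6.8e+04 m / 1.1 m/s = 6.182e+04 s = 0.7155 d.
C = 0.03768·exp(−0.16·0.7155) = 0.03768·0.8918 = 0.0336 mg/L.

0.0336 mg/L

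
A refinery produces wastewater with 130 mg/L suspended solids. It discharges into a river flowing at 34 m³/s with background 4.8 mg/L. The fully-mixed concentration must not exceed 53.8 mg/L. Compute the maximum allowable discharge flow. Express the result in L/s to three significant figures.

21900 L/s

Mass balance at complete mixing: C_std·(Q_w + Q_r) = Q_w·C_e + Q_r·C_b.
Rearranging, Q_w = Q_r·(C_std − C_b)/(C_e − C_std) = 34·(53.8 − 4.8) / (130 − 53.8) = 21.86 m³/s.
= 2.186e+04 L/s.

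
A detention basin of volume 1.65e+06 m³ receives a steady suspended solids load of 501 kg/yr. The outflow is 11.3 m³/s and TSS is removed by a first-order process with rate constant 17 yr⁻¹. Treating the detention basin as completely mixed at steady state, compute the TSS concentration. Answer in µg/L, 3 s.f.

1.30 µg/L

Outflow Q = 11.3 m³/s × 3.156e+07 s/yr = 3.566e+08 m³/yr.
Steady-state CSTR mass balance: W = Q·C + k·V·C, so C = W/(Q + kV).
Q + kV = 3.566e+08 + 17·1.65e+06 = 3.847e+08 m³/yr.
C = 501/3.847e+08 = 1.302e-06 kg/m³ = 0.001302 mg/L = 1.302 µg/L.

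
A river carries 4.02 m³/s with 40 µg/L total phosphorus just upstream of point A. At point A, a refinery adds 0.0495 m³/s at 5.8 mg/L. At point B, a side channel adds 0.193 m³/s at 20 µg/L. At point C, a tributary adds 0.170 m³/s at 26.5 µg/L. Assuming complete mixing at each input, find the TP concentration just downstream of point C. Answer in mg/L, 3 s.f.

40 µg/L = 0.04 mg/L.
After input A: C = (4.02·0.04 + 0.0495·5.8) / 4.069 = 0.1101 mg/L.
20 µg/L = 0.02 mg/L.
After input B: C = (4.069·0.1101 + 0.193·0.02) / 4.262 = 0.106 mg/L.
26.5 µg/L = 0.0265 mg/L.
After input C: C = (4.262·0.106 + 0.17·0.0265) / 4.432 = 0.1029 mg/L.

0.103 mg/L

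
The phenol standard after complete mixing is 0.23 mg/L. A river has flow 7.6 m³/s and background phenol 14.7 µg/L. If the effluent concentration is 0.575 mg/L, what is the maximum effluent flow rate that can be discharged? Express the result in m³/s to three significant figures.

14.7 µg/L = 0.0147 mg/L.
Mass balance at complete mixing: C_std·(Q_w + Q_r) = Q_w·C_e + Q_r·C_b.
Rearranging, Q_w = Q_r·(C_std − C_b)/(C_e − C_std) = 7.6·(0.23 − 0.0147) / (0.575 − 0.23) = 4.743 m³/s.

4.74 m³/s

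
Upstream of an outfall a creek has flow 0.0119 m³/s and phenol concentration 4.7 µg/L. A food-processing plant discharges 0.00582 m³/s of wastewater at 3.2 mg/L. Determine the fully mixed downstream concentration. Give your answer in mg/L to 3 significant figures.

1.05 mg/L

4.7 µg/L = 0.0047 mg/L.
By mass balance at complete mixing, C = (0.00582·3.2 + 0.0119·0.0047) / (0.00582 + 0.0119) = 0.01868/0.01772 = 1.054 mg/L.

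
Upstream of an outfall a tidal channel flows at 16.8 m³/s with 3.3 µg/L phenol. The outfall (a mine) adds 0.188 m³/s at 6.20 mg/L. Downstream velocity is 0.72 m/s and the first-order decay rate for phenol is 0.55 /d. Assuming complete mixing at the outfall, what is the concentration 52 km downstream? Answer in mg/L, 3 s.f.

3.3 µg/L = 0.0033 mg/L.
After complete mixing, C₀ = (0.188·6.2 + 16.8·0.0033) / 16.99 = 0.07188 mg/L.
Travel time t = 5.2e+04 m / 0.72 m/s = 7.222e+04 s = 0.8359 d.
C = 0.07188·exp(−0.55·0.8359) = 0.07188·0.6314 = 0.04539 mg/L.

0.0454 mg/L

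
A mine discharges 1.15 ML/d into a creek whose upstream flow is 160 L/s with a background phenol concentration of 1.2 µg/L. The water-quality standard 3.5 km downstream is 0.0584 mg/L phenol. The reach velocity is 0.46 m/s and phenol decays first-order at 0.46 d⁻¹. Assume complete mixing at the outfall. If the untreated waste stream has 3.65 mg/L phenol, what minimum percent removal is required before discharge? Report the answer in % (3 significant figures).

1.15 ML/d = 0.01331 m³/s.
160 L/s = 0.16 m³/s.
1.2 µg/L = 0.0012 mg/L.
Travel time to the compliance point: t = 3500/0.46 = 7609 s = 0.08806 d; decay factor exp(−0.46·0.08806) = 0.9603.
So the concentration just after mixing may be at most 0.0584/0.9603 = 0.06081 mg/L.
Mass balance: 0.06081·0.1733 = 0.01331·Cₑ + 0.16·0.0012.
Cₑ = (0.01054 − 0.000192) / 0.01331 = 0.7774 mg/L.
Required removal = 1 − 0.7774/3.65 = 78.7 %.

78.7 %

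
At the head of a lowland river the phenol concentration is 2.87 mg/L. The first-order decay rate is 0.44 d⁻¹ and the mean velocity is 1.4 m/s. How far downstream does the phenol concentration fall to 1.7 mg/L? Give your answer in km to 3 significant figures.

From C = C₀·e^(−kt), t = ln(C₀/C)/k = ln(2.87/1.7)/0.44 = 0.5237/0.44 = 1.19 d.
Distance = v·t = 1.4 m/s × 1.028e+05 s = 1.44e+05 m = 144 km.

144 km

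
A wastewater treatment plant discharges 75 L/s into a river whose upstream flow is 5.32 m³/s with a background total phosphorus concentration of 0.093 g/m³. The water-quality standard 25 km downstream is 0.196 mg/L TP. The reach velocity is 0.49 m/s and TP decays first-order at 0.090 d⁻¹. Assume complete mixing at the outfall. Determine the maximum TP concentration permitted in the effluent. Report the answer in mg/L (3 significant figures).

8.27 mg/L

75 L/s = 0.075 m³/s.
Travel time to the compliance point: t = 2.5e+04/0.49 = 5.102e+04 s = 0.5905 d; decay factor exp(−0.090·0.5905) = 0.9482.
So the concentration just after mixing may be at most 0.196/0.9482 = 0.2067 mg/L.
Mass balance: 0.2067·5.395 = 0.075·Cₑ + 5.32·0.093.
Cₑ = (1.115 − 0.4948) / 0.075 = 8.272 mg/L.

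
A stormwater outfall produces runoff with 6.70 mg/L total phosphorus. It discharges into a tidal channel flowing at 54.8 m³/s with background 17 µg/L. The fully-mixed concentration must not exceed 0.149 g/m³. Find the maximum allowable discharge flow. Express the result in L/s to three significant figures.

1100 L/s

17 µg/L = 0.017 mg/L.
Mass balance at complete mixing: C_std·(Q_w + Q_r) = Q_w·C_e + Q_r·C_b.
Rearranging, Q_w = Q_r·(C_std − C_b)/(C_e − C_std) = 54.8·(0.149 − 0.017) / (6.7 − 0.149) = 1.104 m³/s.
= 1104 L/s.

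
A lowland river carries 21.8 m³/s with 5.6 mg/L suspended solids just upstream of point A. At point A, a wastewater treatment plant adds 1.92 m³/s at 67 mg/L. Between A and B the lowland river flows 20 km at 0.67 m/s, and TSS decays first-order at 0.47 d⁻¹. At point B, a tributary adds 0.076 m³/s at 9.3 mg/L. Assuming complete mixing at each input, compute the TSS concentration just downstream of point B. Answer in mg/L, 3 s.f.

After input A: C = (21.8·5.6 + 1.92·67) / 23.72 = 10.57 mg/L.
Over the 20 km reach to input B (t = 2.985e+04 s = 0.3455 d), decay gives C = 10.57·exp(−0.47·0.3455) = 8.986 mg/L.
After input B: C = (23.72·8.986 + 0.076·9.3) / 23.8 = 8.987 mg/L.

8.99 mg/L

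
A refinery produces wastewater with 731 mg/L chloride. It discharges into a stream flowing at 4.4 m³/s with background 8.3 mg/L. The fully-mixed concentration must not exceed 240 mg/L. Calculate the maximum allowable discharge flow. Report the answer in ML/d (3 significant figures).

179 ML/d

Mass balance at complete mixing: C_std·(Q_w + Q_r) = Q_w·C_e + Q_r·C_b.
Rearranging, Q_w = Q_r·(C_std − C_b)/(C_e − C_std) = 4.4·(240 − 8.3) / (731 − 240) = 2.076 m³/s.
= 179.4 ML/d.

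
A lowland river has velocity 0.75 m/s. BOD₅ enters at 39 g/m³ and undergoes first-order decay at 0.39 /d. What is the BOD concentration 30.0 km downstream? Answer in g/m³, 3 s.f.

Travel time t = 30.0 km / 0.75 m/s = 3e+04/0.75 = 4e+04 s = 0.463 d.
First-order decay: C = 39·exp(−0.39·0.463) = 39·0.8348 = 32.56 g/m³.

32.6 g/m³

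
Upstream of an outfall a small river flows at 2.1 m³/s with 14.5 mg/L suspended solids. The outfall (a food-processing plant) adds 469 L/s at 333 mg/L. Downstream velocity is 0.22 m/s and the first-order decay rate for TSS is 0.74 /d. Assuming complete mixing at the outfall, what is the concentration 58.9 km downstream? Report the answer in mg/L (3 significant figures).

469 L/s = 0.469 m³/s.
After complete mixing, C₀ = (0.469·333 + 2.1·14.5) / 2.569 = 72.65 mg/L.
Travel time t = 5.89e+04 m / 0.22 m/s = 2.677e+05 s = 3.099 d.
C = 72.65·exp(−0.74·3.099) = 72.65·0.101 = 7.334 mg/L.

7.33 mg/L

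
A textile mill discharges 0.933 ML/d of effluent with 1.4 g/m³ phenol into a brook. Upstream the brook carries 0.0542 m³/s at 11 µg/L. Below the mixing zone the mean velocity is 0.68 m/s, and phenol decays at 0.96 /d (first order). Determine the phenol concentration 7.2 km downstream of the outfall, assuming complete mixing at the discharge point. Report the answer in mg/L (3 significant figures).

0.215 mg/L

0.933 ML/d = 0.0108 m³/s.
11 µg/L = 0.011 mg/L.
After complete mixing, C₀ = (0.0108·1.4 + 0.0542·0.011) / 0.065 = 0.2418 mg/L.
Travel time t = 7200 m / 0.68 m/s = 1.059e+04 s = 0.1225 d.
C = 0.2418·exp(−0.96·0.1225) = 0.2418·0.889 = 0.2149 mg/L.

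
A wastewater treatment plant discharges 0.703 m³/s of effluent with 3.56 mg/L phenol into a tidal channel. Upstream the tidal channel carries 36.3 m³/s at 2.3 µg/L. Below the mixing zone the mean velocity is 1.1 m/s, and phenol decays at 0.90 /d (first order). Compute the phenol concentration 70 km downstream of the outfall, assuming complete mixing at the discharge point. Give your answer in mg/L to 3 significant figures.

0.0360 mg/L

2.3 µg/L = 0.0023 mg/L.
After complete mixing, C₀ = (0.703·3.56 + 36.3·0.0023) / 37 = 0.06989 mg/L.
Travel time t = 7e+04 m / 1.1 m/s = 6.364e+04 s = 0.7365 d.
C = 0.06989·exp(−0.90·0.7365) = 0.06989·0.5154 = 0.03602 mg/L.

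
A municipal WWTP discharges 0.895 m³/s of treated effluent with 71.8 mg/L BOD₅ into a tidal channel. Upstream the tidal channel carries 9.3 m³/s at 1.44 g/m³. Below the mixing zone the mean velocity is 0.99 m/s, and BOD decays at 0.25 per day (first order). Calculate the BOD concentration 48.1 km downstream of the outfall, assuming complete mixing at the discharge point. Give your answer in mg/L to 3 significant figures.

6.62 mg/L

After complete mixing, C₀ = (0.895·71.8 + 9.3·1.44) / 10.2 = 7.617 mg/L.
Travel time t = 4.81e+04 m / 0.99 m/s = 4.859e+04 s = 0.5623 d.
C = 7.617·exp(−0.25·0.5623) = 7.617·0.8689 = 6.618 mg/L.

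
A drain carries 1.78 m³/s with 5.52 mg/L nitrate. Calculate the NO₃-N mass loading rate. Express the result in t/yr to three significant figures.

Mass flux = Q·C = 1.78 m³/s × 5.52 g/m³ = 9.826 g/s.
= 9.826 g/s × 31.56 = 310.1 t/yr.

310 t/yr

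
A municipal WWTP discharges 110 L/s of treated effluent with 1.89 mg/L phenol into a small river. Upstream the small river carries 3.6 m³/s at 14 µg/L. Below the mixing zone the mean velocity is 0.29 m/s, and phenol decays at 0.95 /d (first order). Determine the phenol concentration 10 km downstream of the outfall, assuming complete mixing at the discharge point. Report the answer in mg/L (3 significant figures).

110 L/s = 0.11 m³/s.
14 µg/L = 0.014 mg/L.
After complete mixing, C₀ = (0.11·1.89 + 3.6·0.014) / 3.71 = 0.06962 mg/L.
Travel time t = 1e+04 m / 0.29 m/s = 3.448e+04 s = 0.3991 d.
C = 0.06962·exp(−0.95·0.3991) = 0.06962·0.6844 = 0.04765 mg/L.

0.0477 mg/L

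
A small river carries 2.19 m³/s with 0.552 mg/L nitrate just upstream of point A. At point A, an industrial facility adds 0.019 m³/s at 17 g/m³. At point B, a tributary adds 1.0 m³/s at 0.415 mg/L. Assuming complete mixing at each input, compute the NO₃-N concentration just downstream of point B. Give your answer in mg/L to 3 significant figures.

0.607 mg/L

After input A: C = (2.19·0.552 + 0.019·17) / 2.209 = 0.6935 mg/L.
After input B: C = (2.209·0.6935 + 1·0.415) / 3.209 = 0.6067 mg/L.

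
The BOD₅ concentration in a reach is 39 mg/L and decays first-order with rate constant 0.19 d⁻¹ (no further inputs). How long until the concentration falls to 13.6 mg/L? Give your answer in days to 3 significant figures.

5.54 d

t = ln(C₀/C)/k = ln(39/13.6)/0.19 = 1.053/0.19 = 5.545 d.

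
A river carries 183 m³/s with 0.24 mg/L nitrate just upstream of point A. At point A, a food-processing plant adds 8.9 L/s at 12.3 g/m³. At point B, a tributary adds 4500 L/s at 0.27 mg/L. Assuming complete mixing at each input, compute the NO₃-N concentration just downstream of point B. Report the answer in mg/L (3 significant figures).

0.241 mg/L

8.9 L/s = 0.0089 m³/s.
After input A: C = (183·0.24 + 0.0089·12.3) / 183 = 0.2406 mg/L.
4500 L/s = 4.5 m³/s.
After input B: C = (183·0.2406 + 4.5·0.27) / 187.5 = 0.2413 mg/L.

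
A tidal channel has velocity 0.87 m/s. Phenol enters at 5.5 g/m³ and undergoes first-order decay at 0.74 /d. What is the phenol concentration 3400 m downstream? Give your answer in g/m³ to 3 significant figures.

Travel time t = 3400 m / 0.87 m/s = 3400/0.87 = 3908 s = 0.04523 d.
First-order decay: C = 5.5·exp(−0.74·0.04523) = 5.5·0.9671 = 5.319 g/m³.

5.32 g/m³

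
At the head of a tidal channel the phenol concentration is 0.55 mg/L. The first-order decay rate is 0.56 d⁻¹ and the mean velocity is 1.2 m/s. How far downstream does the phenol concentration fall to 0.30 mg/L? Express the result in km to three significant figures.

112 km

From C = C₀·e^(−kt), t = ln(C₀/C)/k = ln(0.55/0.30)/0.56 = 0.6061/0.56 = 1.082 d.
Distance = v·t = 1.2 m/s × 9.352e+04 s = 1.122e+05 m = 112.2 km.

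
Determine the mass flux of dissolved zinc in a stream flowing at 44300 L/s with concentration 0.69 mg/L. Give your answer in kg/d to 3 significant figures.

44300 L/s = 44.3 m³/s.
Mass flux = Q·C = 44.3 m³/s × 0.69 g/m³ = 30.57 g/s.
= 30.57 g/s × 86.4 = 2641 kg/d.

2640 kg/d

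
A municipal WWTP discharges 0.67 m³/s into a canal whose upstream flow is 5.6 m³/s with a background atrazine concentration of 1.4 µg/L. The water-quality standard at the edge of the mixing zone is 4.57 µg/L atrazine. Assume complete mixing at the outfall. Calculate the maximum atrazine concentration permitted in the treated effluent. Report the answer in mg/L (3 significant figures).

1.4 µg/L = 0.0014 mg/L.
4.57 µg/L = 0.00457 mg/L.
Mass balance: 0.00457·6.27 = 0.67·Cₑ + 5.6·0.0014.
Cₑ = (0.02865 − 0.00784) / 0.67 = 0.03107 mg/L.

0.0311 mg/L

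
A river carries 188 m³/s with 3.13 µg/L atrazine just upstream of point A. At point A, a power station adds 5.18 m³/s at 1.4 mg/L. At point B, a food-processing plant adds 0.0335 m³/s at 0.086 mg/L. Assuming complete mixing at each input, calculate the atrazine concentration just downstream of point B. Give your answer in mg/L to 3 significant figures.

0.0406 mg/L

3.13 µg/L = 0.00313 mg/L.
After input A: C = (188·0.00313 + 5.18·1.4) / 193.2 = 0.04059 mg/L.
After input B: C = (193.2·0.04059 + 0.0335·0.086) / 193.2 = 0.04059 mg/L.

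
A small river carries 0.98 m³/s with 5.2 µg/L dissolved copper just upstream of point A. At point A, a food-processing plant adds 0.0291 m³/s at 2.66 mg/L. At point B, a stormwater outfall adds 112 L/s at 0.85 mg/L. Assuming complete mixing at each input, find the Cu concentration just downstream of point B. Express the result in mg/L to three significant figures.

0.159 mg/L

5.2 µg/L = 0.0052 mg/L.
After input A: C = (0.98·0.0052 + 0.0291·2.66) / 1.009 = 0.08176 mg/L.
112 L/s = 0.112 m³/s.
After input B: C = (1.009·0.08176 + 0.112·0.85) / 1.121 = 0.1585 mg/L.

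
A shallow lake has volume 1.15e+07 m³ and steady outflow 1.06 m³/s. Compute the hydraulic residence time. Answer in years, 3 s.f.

0.344 yr

Q = 1.06 m³/s × 3.156e+07 s/yr = 3.345e+07 m³/yr.
Hydraulic residence time τ = V/Q = 1.15e+07/3.345e+07 = 0.3438 yr.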